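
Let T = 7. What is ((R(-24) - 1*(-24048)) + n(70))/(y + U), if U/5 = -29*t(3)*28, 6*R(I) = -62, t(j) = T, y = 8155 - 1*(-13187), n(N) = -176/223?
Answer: -16080671/4735182 ≈ -3.3960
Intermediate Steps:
n(N) = -176/223 (n(N) = -176*1/223 = -176/223)
y = 21342 (y = 8155 + 13187 = 21342)
t(j) = 7
R(I) = -31/3 (R(I) = (1/6)*(-62) = -31/3)
U = -28420 (U = 5*(-29*7*28) = 5*(-203*28) = 5*(-5684) = -28420)
((R(-24) - 1*(-24048)) + n(70))/(y + U) = ((-31/3 - 1*(-24048)) - 176/223)/(21342 - 28420) = ((-31/3 + 24048) - 176/223)/(-7078) = (72113/3 - 176/223)*(-1/7078) = (16080671/669)*(-1/7078) = -16080671/4735182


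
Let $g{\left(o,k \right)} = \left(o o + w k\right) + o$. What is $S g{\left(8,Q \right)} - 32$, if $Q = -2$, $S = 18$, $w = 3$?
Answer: $1156$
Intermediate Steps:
$g{\left(o,k \right)} = o + o^{2} + 3 k$ ($g{\left(o,k \right)} = \left(o o + 3 k\right) + o = \left(o^{2} + 3 k\right) + o = o + o^{2} + 3 k$)
$S g{\left(8,Q \right)} - 32 = 18 \left(8 + 8^{2} + 3 \left(-2\right)\right) - 32 = 18 \left(8 + 64 - 6\right) - 32 = 18 \cdot 66 - 32 = 1188 - 32 = 1156$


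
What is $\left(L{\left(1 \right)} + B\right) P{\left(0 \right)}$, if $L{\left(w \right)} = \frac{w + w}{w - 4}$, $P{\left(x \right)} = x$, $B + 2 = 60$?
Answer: $0$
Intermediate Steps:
$B = 58$ ($B = -2 + 60 = 58$)
$L{\left(w \right)} = \frac{2 w}{-4 + w}$
$\left(L{\left(1 \right)} + B\right) P{\left(0 \right)} = \left(2 \cdot 1 \frac{1}{-4 + 1} + 58\right) 0 = \left(2 \cdot 1 \frac{1}{-3} + 58\right) 0 = \left(2 \cdot 1 \left(- \frac{1}{3}\right) + 58\right) 0 = \left(- \frac{2}{3} + 58\right) 0 = \frac{172}{3} \cdot 0 = 0$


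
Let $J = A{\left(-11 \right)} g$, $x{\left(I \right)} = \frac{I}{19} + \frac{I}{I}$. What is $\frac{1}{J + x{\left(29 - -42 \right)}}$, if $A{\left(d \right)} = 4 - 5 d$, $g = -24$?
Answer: $- \frac{19}{26814} \approx -0.00070858$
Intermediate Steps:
$x{\left(I \right)} = 1 + \frac{I}{19}$ ($x{\left(I \right)} = I \frac{1}{19} + 1 = \frac{I}{19} + 1 = 1 + \frac{I}{19}$)
$J = -1416$ ($J = \left(4 - -55\right) \left(-24\right) = \left(4 + 55\right) \left(-24\right) = 59 \left(-24\right) = -1416$)
$\frac{1}{J + x{\left(29 - -42 \right)}} = \frac{1}{-1416 + \left(1 + \frac{29 - -42}{19}\right)} = \frac{1}{-1416 + \left(1 + \frac{29 + 42}{19}\right)} = \frac{1}{-1416 + \left(1 + \frac{1}{19} \cdot 71\right)} = \frac{1}{-1416 + \left(1 + \frac{71}{19}\right)} = \frac{1}{-1416 + \frac{90}{19}} = \frac{1}{- \frac{26814}{19}} = - \frac{19}{26814}$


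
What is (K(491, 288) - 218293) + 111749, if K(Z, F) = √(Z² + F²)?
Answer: -106544 + 5*√12961 ≈ -1.0597e+5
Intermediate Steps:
K(Z, F) = √(F² + Z²)
(K(491, 288) - 218293) + 111749 = (√(288² + 491²) - 218293) + 111749 = (√(82944 + 241081) - 218293) + 111749 = (√324025 - 218293) + 111749 = (5*√12961 - 218293) + 111749 = (-218293 + 5*√12961) + 111749 = -106544 + 5*√12961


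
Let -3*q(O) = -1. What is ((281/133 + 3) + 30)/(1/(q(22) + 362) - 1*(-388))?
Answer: 5076290/56093947 ≈ 0.090496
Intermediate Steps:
q(O) = 1/3 (q(O) = -1/3*(-1) = 1/3)
((281/133 + 3) + 30)/(1/(q(22) + 362) - 1*(-388)) = ((281/133 + 3) + 30)/(1/(1/3 + 362) - 1*(-388)) = ((281*(1/133) + 3) + 30)/(1/(1087/3) + 388) = ((281/133 + 3) + 30)/(3/1087 + 388) = (680/133 + 30)/(421759/1087) = (4670/133)*(1087/421759) = 5076290/56093947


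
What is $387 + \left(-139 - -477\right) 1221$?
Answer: $413085$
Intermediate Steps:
$387 + \left(-139 - -477\right) 1221 = 387 + \left(-139 + 477\right) 1221 = 387 + 338 \cdot 1221 = 387 + 412698 = 413085$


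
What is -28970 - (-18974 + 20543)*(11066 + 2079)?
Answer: -20653475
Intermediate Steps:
-28970 - (-18974 + 20543)*(11066 + 2079) = -28970 - 1569*13145 = -28970 - 1*20624505 = -28970 - 20624505 = -20653475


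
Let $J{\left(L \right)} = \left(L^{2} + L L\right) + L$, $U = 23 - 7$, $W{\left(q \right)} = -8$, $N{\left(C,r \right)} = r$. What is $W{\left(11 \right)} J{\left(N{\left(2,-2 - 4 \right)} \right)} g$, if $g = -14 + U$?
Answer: $-1056$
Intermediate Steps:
$U = 16$ ($U = 23 - 7 = 16$)
$J{\left(L \right)} = L + 2 L^{2}$ ($J{\left(L \right)} = \left(L^{2} + L^{2}\right) + L = 2 L^{2} + L = L + 2 L^{2}$)
$g = 2$ ($g = -14 + 16 = 2$)
$W{\left(11 \right)} J{\left(N{\left(2,-2 - 4 \right)} \right)} g = - 8 \left(-2 - 4\right) \left(1 + 2 \left(-2 - 4\right)\right) 2 = - 8 \left(- 6 \left(1 + 2 \left(-6\right)\right)\right) 2 = - 8 \left(- 6 \left(1 - 12\right)\right) 2 = - 8 \left(\left(-6\right) \left(-11\right)\right) 2 = \left(-8\right) 66 \cdot 2 = \left(-528\right) 2 = -1056$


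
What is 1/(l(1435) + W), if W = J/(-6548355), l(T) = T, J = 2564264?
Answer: 6548355/9394325161 ≈ 0.00069705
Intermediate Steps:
W = -2564264/6548355 (W = 2564264/(-6548355) = 2564264*(-1/6548355) = -2564264/6548355 ≈ -0.39159)
1/(l(1435) + W) = 1/(1435 - 2564264/6548355) = 1/(9394325161/6548355) = 6548355/9394325161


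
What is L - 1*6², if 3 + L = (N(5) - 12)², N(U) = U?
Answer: 10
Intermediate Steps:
L = 46 (L = -3 + (5 - 12)² = -3 + (-7)² = -3 + 49 = 46)
L - 1*6² = 46 - 1*6² = 46 - 1*36 = 46 - 36 = 10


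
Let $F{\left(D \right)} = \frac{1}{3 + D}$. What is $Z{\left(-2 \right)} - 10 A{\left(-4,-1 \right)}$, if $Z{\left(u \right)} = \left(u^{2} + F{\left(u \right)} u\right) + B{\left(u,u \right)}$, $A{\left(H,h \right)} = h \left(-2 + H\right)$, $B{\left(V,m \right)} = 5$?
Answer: $-53$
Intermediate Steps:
$Z{\left(u \right)} = 5 + u^{2} + \frac{u}{3 + u}$ ($Z{\left(u \right)} = \left(u^{2} + \frac{u}{3 + u}\right) + 5 = 5 + u^{2} + \frac{u}{3 + u}$)
$Z{\left(-2 \right)} - 10 A{\left(-4,-1 \right)} = \frac{-2 + \left(3 - 2\right) \left(5 + \left(-2\right)^{2}\right)}{3 - 2} - 10 \left(- (-2 - 4)\right) = \frac{-2 + 1 \left(5 + 4\right)}{1} - 10 \left(\left(-1\right) \left(-6\right)\right) = 1 \left(-2 + 1 \cdot 9\right) - 60 = 1 \left(-2 + 9\right) - 60 = 1 \cdot 7 - 60 = 7 - 60 = -53$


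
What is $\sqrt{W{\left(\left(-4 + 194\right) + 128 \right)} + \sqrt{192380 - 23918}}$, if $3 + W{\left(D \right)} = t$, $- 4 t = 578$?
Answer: $\frac{\sqrt{-590 + 84 \sqrt{382}}}{2} \approx 16.215$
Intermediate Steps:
$t = - \frac{289}{2}$ ($t = \left(- \frac{1}{4}\right) 578 = - \frac{289}{2} \approx -144.5$)
$W{\left(D \right)} = - \frac{295}{2}$ ($W{\left(D \right)} = -3 - \frac{289}{2} = - \frac{295}{2}$)
$\sqrt{W{\left(\left(-4 + 194\right) + 128 \right)} + \sqrt{192380 - 23918}} = \sqrt{- \frac{295}{2} + \sqrt{192380 - 23918}} = \sqrt{- \frac{295}{2} + \sqrt{168462}} = \sqrt{- \frac{295}{2} + 21 \sqrt{382}}$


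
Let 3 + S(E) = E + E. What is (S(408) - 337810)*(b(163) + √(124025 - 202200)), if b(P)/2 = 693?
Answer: -467077842 - 1684985*I*√3127 ≈ -4.6708e+8 - 9.4224e+7*I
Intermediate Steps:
b(P) = 1386 (b(P) = 2*693 = 1386)
S(E) = -3 + 2*E (S(E) = -3 + (E + E) = -3 + 2*E)
(S(408) - 337810)*(b(163) + √(124025 - 202200)) = ((-3 + 2*408) - 337810)*(1386 + √(124025 - 202200)) = ((-3 + 816) - 337810)*(1386 + √(-78175)) = (813 - 337810)*(1386 + 5*I*√3127) = -336997*(1386 + 5*I*√3127) = -467077842 - 1684985*I*√3127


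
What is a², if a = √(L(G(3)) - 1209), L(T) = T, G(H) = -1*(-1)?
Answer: -1208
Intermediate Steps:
G(H) = 1
a = 2*I*√302 (a = √(1 - 1209) = √(-1208) = 2*I*√302 ≈ 34.756*I)
a² = (2*I*√302)² = -1208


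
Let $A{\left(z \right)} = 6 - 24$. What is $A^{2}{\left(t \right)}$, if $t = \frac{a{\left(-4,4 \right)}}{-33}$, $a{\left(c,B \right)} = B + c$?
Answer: $324$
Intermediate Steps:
$t = 0$ ($t = \frac{4 - 4}{-33} = 0 \left(- \frac{1}{33}\right) = 0$)
$A{\left(z \right)} = -18$ ($A{\left(z \right)} = 6 - 24 = -18$)
$A^{2}{\left(t \right)} = \left(-18\right)^{2} = 324$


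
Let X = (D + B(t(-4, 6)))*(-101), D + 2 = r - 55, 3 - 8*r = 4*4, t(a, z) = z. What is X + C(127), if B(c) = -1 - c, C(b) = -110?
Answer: 52145/8 ≈ 6518.1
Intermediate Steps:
r = -13/8 (r = 3/8 - 4/2 = 3/8 - 1/8*16 = 3/8 - 2 = -13/8 ≈ -1.6250)
D = -469/8 (D = -2 + (-13/8 - 55) = -2 - 453/8 = -469/8 ≈ -58.625)
X = 53025/8 (X = (-469/8 + (-1 - 1*6))*(-101) = (-469/8 + (-1 - 6))*(-101) = (-469/8 - 7)*(-101) = -525/8*(-101) = 53025/8 ≈ 6628.1)
X + C(127) = 53025/8 - 110 = 52145/8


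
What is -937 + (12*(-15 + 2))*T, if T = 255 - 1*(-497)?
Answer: -118249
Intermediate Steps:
T = 752 (T = 255 + 497 = 752)
-937 + (12*(-15 + 2))*T = -937 + (12*(-15 + 2))*752 = -937 + (12*(-13))*752 = -937 - 156*752 = -937 - 117312 = -118249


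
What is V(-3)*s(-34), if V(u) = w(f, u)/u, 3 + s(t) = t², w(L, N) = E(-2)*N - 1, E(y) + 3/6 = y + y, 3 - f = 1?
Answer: -28825/6 ≈ -4804.2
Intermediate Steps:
f = 2 (f = 3 - 1*1 = 3 - 1 = 2)
E(y) = -½ + 2*y (E(y) = -½ + (y + y) = -½ + 2*y)
w(L, N) = -1 - 9*N/2 (w(L, N) = (-½ + 2*(-2))*N - 1 = (-½ - 4)*N - 1 = -9*N/2 - 1 = -1 - 9*N/2)
s(t) = -3 + t²
V(u) = (-1 - 9*u/2)/u
V(-3)*s(-34) = (-9/2 - 1/(-3))*(-3 + (-34)²) = (-9/2 - 1*(-⅓))*(-3 + 1156) = (-9/2 + ⅓)*1153 = -25/6*1153 = -28825/6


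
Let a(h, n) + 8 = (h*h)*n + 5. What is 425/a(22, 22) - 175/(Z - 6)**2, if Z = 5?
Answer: -372490/2129 ≈ -174.96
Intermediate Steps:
a(h, n) = -3 + n*h**2 (a(h, n) = -8 + ((h*h)*n + 5) = -8 + (h**2*n + 5) = -8 + (n*h**2 + 5) = -8 + (5 + n*h**2) = -3 + n*h**2)
425/a(22, 22) - 175/(Z - 6)**2 = 425/(-3 + 22*22**2) - 175/(5 - 6)**2 = 425/(-3 + 22*484) - 175/((-1)**2) = 425/(-3 + 10648) - 175/1 = 425/10645 - 175*1 = 425*(1/10645) - 175 = 85/2129 - 175 = -372490/2129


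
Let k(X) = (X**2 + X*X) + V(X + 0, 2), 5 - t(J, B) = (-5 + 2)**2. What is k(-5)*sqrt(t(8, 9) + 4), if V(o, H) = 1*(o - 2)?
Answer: 0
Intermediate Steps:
t(J, B) = -4 (t(J, B) = 5 - (-5 + 2)**2 = 5 - 1*(-3)**2 = 5 - 1*9 = 5 - 9 = -4)
V(o, H) = -2 + o (V(o, H) = 1*(-2 + o) = -2 + o)
k(X) = -2 + X + 2*X**2 (k(X) = (X**2 + X*X) + (-2 + (X + 0)) = (X**2 + X**2) + (-2 + X) = 2*X**2 + (-2 + X) = -2 + X + 2*X**2)
k(-5)*sqrt(t(8, 9) + 4) = (-2 - 5 + 2*(-5)**2)*sqrt(-4 + 4) = (-2 - 5 + 2*25)*sqrt(0) = (-2 - 5 + 50)*0 = 43*0 = 0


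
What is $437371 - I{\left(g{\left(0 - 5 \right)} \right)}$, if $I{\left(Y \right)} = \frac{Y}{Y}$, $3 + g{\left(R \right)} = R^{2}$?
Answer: $437370$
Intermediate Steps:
$g{\left(R \right)} = -3 + R^{2}$
$I{\left(Y \right)} = 1$
$437371 - I{\left(g{\left(0 - 5 \right)} \right)} = 437371 - 1 = 437370$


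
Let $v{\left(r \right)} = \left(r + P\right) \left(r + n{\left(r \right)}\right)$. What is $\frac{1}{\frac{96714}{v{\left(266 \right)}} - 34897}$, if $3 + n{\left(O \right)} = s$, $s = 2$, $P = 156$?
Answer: $- \frac{55915}{1951217398} \approx -2.8656 \cdot 10^{-5}$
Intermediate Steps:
$n{\left(O \right)} = -1$ ($n{\left(O \right)} = -3 + 2 = -1$)
$v{\left(r \right)} = \left(-1 + r\right) \left(156 + r\right)$ ($v{\left(r \right)} = \left(r + 156\right) \left(r - 1\right) = \left(156 + r\right) \left(-1 + r\right) = \left(-1 + r\right) \left(156 + r\right)$)
$\frac{1}{\frac{96714}{v{\left(266 \right)}} - 34897} = \frac{1}{\frac{96714}{-156 + 266^{2} + 155 \cdot 266} - 34897} = \frac{1}{\frac{96714}{-156 + 70756 + 41230} - 34897} = \frac{1}{\frac{96714}{111830} - 34897} = \frac{1}{96714 \cdot \frac{1}{111830} - 34897} = \frac{1}{\frac{48357}{55915} - 34897} = \frac{1}{- \frac{1951217398}{55915}} = - \frac{55915}{1951217398}$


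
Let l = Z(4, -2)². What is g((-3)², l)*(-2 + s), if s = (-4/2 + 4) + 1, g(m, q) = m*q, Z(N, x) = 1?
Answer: 9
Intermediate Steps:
l = 1 (l = 1² = 1)
s = 3 (s = (-4*½ + 4) + 1 = (-2 + 4) + 1 = 2 + 1 = 3)
g((-3)², l)*(-2 + s) = ((-3)²*1)*(-2 + 3) = (9*1)*1 = 9*1 = 9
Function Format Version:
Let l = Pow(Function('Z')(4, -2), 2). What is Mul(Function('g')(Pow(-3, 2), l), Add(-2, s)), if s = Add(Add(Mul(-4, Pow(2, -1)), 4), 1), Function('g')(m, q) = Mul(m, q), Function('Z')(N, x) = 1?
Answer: 9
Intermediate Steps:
l = 1 (l = Pow(1, 2) = 1)
s = 3 (s = Add(Add(Mul(-4, Rational(1, 2)), 4), 1) = Add(Add(-2, 4), 1) = Add(2, 1) = 3)
Mul(Function('g')(Pow(-3, 2), l), Add(-2, s)) = Mul(Mul(Pow(-3, 2), 1), Add(-2, 3)) = Mul(Mul(9, 1), 1) = Mul(9, 1) = 9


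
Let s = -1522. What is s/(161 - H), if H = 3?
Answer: -761/79 ≈ -9.6329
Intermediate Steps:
s/(161 - H) = -1522/(161 - 1*3) = -1522/(161 - 3) = -1522/158 = -1522*1/158 = -761/79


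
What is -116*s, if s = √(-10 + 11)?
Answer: -116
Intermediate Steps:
s = 1 (s = √1 = 1)
-116*s = -116*1 = -116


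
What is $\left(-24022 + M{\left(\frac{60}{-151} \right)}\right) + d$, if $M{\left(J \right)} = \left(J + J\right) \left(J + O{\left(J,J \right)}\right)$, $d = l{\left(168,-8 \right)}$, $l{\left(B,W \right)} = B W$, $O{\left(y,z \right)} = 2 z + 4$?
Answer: $- \frac{578421046}{22801} \approx -25368.0$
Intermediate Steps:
$O{\left(y,z \right)} = 4 + 2 z$
$d = -1344$ ($d = 168 \left(-8\right) = -1344$)
$M{\left(J \right)} = 2 J \left(4 + 3 J\right)$ ($M{\left(J \right)} = \left(J + J\right) \left(J + \left(4 + 2 J\right)\right) = 2 J \left(4 + 3 J\right)$)
$\left(-24022 + M{\left(\frac{60}{-151} \right)}\right) + d = \left(-24022 + 2 \frac{60}{-151} \left(4 + 3 \frac{60}{-151}\right)\right) - 1344 = \left(-24022 + 2 \cdot 60 \left(- \frac{1}{151}\right) \left(4 + 3 \cdot 60 \left(- \frac{1}{151}\right)\right)\right) - 1344 = \left(-24022 + 2 \left(- \frac{60}{151}\right) \left(4 + 3 \left(- \frac{60}{151}\right)\right)\right) - 1344 = \left(-24022 + 2 \left(- \frac{60}{151}\right) \left(4 - \frac{180}{151}\right)\right) - 1344 = \left(-24022 + 2 \left(- \frac{60}{151}\right) \frac{424}{151}\right) - 1344 = \left(-24022 - \frac{50880}{22801}\right) - 1344 = - \frac{547776502}{22801} - 1344 = - \frac{578421046}{22801}$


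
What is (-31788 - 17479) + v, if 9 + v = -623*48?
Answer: -79180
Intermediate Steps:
v = -29913 (v = -9 - 623*48 = -9 - 29904 = -29913)
(-31788 - 17479) + v = (-31788 - 17479) - 29913 = -49267 - 29913 = -79180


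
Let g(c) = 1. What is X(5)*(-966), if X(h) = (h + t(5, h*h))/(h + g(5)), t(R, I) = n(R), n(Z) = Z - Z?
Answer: -805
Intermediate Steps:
n(Z) = 0
t(R, I) = 0
X(h) = h/(1 + h) (X(h) = (h + 0)/(h + 1) = h/(1 + h))
X(5)*(-966) = (5/(1 + 5))*(-966) = (5/6)*(-966) = (5*(⅙))*(-966) = (⅚)*(-966) = -805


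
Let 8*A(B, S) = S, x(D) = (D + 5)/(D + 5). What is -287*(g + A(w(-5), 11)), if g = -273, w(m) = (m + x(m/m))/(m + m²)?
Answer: 623651/8 ≈ 77956.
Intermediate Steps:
x(D) = 1 (x(D) = (5 + D)/(5 + D) = 1)
w(m) = (1 + m)/(m + m²) (w(m) = (m + 1)/(m + m²) = (1 + m)/(m + m²))
A(B, S) = S/8
-287*(g + A(w(-5), 11)) = -287*(-273 + (⅛)*11) = -287*(-273 + 11/8) = -287*(-2173/8) = 623651/8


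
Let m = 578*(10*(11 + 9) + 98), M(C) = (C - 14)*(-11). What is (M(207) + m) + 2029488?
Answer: 2199609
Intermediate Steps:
M(C) = 154 - 11*C (M(C) = (-14 + C)*(-11) = 154 - 11*C)
m = 172244 (m = 578*(10*20 + 98) = 578*(200 + 98) = 578*298 = 172244)
(M(207) + m) + 2029488 = ((154 - 11*207) + 172244) + 2029488 = ((154 - 2277) + 172244) + 2029488 = (-2123 + 172244) + 2029488 = 170121 + 2029488 = 2199609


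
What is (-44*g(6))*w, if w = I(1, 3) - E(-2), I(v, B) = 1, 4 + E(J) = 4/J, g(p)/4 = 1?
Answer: -1232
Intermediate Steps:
g(p) = 4 (g(p) = 4*1 = 4)
E(J) = -4 + 4/J
w = 7 (w = 1 - (-4 + 4/(-2)) = 1 - (-4 + 4*(-½)) = 1 - (-4 - 2) = 1 - 1*(-6) = 1 + 6 = 7)
(-44*g(6))*w = -44*4*7 = -176*7 = -1232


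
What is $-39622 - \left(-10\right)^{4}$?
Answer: $-49622$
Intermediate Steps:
$-39622 - \left(-10\right)^{4} = -39622 - 10000 = -49622$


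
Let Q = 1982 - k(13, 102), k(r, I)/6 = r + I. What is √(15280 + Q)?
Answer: 2*√4143 ≈ 128.73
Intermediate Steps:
k(r, I) = 6*I + 6*r (k(r, I) = 6*(r + I) = 6*(I + r) = 6*I + 6*r)
Q = 1292 (Q = 1982 - (6*102 + 6*13) = 1982 - (612 + 78) = 1982 - 1*690 = 1982 - 690 = 1292)
√(15280 + Q) = √(15280 + 1292) = √16572 = 2*√4143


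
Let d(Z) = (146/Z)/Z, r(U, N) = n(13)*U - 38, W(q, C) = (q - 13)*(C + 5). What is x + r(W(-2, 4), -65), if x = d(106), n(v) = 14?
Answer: -10831431/5618 ≈ -1928.0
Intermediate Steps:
W(q, C) = (-13 + q)*(5 + C)
r(U, N) = -38 + 14*U (r(U, N) = 14*U - 38 = -38 + 14*U)
d(Z) = 146/Z²
x = 73/5618 (x = 146/106² = 146*(1/11236) = 73/5618 ≈ 0.012994)
x + r(W(-2, 4), -65) = 73/5618 + (-38 + 14*(-65 - 13*4 + 5*(-2) + 4*(-2))) = 73/5618 + (-38 + 14*(-65 - 52 - 10 - 8)) = 73/5618 + (-38 + 14*(-135)) = 73/5618 + (-38 - 1890) = 73/5618 - 1928 = -10831431/5618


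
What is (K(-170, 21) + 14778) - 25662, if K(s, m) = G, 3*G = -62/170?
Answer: -2775451/255 ≈ -10884.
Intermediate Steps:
G = -31/255 (G = (-62/170)/3 = (-62*1/170)/3 = (⅓)*(-31/85) = -31/255 ≈ -0.12157)
K(s, m) = -31/255
(K(-170, 21) + 14778) - 25662 = (-31/255 + 14778) - 25662 = 3768359/255 - 25662 = -2775451/255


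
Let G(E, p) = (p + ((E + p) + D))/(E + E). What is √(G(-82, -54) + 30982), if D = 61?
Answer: √208328257/82 ≈ 176.02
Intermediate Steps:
G(E, p) = (61 + E + 2*p)/(2*E) (G(E, p) = (p + ((E + p) + 61))/(E + E) = (p + (61 + E + p))/((2*E)) = (61 + E + 2*p)*(1/(2*E)) = (61 + E + 2*p)/(2*E))
√(G(-82, -54) + 30982) = √((½)*(61 - 82 + 2*(-54))/(-82) + 30982) = √((½)*(-1/82)*(61 - 82 - 108) + 30982) = √((½)*(-1/82)*(-129) + 30982) = √(129/164 + 30982) = √(5081177/164) = √208328257/82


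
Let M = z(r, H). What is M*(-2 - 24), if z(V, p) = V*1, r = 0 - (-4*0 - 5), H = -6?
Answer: -130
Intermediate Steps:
r = 5 (r = 0 - (0 - 5) = 0 - 1*(-5) = 0 + 5 = 5)
z(V, p) = V
M = 5
M*(-2 - 24) = 5*(-2 - 24) = 5*(-26) = -130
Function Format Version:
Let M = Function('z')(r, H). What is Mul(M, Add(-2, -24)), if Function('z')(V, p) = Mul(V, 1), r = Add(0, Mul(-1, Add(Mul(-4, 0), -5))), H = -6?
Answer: -130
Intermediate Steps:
r = 5 (r = Add(0, Mul(-1, Add(0, -5))) = Add(0, Mul(-1, -5)) = Add(0, 5) = 5)
Function('z')(V, p) = V
M = 5
Mul(M, Add(-2, -24)) = Mul(5, Add(-2, -24)) = Mul(5, -26) = -130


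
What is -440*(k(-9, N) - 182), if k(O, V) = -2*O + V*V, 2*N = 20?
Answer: 28160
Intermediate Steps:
N = 10 (N = (½)*20 = 10)
k(O, V) = V² - 2*O (k(O, V) = -2*O + V² = V² - 2*O)
-440*(k(-9, N) - 182) = -440*((10² - 2*(-9)) - 182) = -440*((100 + 18) - 182) = -440*(118 - 182) = -440*(-64) = 28160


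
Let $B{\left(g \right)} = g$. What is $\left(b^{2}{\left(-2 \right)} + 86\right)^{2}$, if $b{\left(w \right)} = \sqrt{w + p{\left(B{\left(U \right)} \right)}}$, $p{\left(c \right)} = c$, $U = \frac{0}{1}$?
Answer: $7056$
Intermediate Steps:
$U = 0$ ($U = 0 \cdot 1 = 0$)
$b{\left(w \right)} = \sqrt{w}$ ($b{\left(w \right)} = \sqrt{w + 0} = \sqrt{w}$)
$\left(b^{2}{\left(-2 \right)} + 86\right)^{2} = \left(\left(\sqrt{-2}\right)^{2} + 86\right)^{2} = \left(\left(i \sqrt{2}\right)^{2} + 86\right)^{2} = \left(-2 + 86\right)^{2} = 84^{2} = 7056$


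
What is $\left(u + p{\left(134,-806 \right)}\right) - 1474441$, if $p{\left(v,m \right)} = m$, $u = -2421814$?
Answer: $-3897061$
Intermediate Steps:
$\left(u + p{\left(134,-806 \right)}\right) - 1474441 = \left(-2421814 - 806\right) - 1474441 = -2422620 - 1474441 = -3897061$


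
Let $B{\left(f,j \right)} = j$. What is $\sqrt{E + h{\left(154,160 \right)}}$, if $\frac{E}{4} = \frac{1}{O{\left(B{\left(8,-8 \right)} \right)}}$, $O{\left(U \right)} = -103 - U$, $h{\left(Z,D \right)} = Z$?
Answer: $\frac{\sqrt{1389470}}{95} \approx 12.408$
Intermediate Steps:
$E = - \frac{4}{95}$ ($E = \frac{4}{-103 - -8} = \frac{4}{-103 + 8} = \frac{4}{-95} = 4 \left(- \frac{1}{95}\right) = - \frac{4}{95} \approx -0.042105$)
$\sqrt{E + h{\left(154,160 \right)}} = \sqrt{- \frac{4}{95} + 154} = \sqrt{\frac{14626}{95}} = \frac{\sqrt{1389470}}{95}$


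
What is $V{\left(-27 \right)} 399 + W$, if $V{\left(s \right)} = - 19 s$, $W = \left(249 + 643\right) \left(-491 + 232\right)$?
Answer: $-26341$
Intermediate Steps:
$W = -231028$ ($W = 892 \left(-259\right) = -231028$)
$V{\left(-27 \right)} 399 + W = \left(-19\right) \left(-27\right) 399 - 231028 = 513 \cdot 399 - 231028 = 204687 - 231028 = -26341$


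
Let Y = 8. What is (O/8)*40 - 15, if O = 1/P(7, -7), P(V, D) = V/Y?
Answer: -65/7 ≈ -9.2857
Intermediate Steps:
P(V, D) = V/8
O = 8/7 (O = 1/((⅛)*7) = 1/(7/8) = 8/7 ≈ 1.1429)
(O/8)*40 - 15 = ((8/7)/8)*40 - 15 = ((8/7)*(⅛))*40 - 15 = (⅐)*40 - 15 = 40/7 - 15 = -65/7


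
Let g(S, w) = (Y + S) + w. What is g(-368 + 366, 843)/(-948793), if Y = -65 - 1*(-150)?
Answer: -926/948793 ≈ -0.00097598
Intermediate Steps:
Y = 85 (Y = -65 + 150 = 85)
g(S, w) = 85 + S + w (g(S, w) = (85 + S) + w = 85 + S + w)
g(-368 + 366, 843)/(-948793) = (85 + (-368 + 366) + 843)/(-948793) = (85 - 2 + 843)*(-1/948793) = 926*(-1/948793) = -926/948793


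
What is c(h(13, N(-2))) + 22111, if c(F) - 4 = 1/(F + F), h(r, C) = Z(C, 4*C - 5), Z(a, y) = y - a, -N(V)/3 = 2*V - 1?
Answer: 1769201/80 ≈ 22115.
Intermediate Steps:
N(V) = 3 - 6*V (N(V) = -3*(2*V - 1) = -3*(-1 + 2*V) = 3 - 6*V)
h(r, C) = -5 + 3*C (h(r, C) = (4*C - 5) - C = (-5 + 4*C) - C = -5 + 3*C)
c(F) = 4 + 1/(2*F) (c(F) = 4 + 1/(F + F) = 4 + 1/(2*F))
c(h(13, N(-2))) + 22111 = (4 + 1/(2*(-5 + 3*(3 - 6*(-2))))) + 22111 = (4 + 1/(2*(-5 + 3*(3 + 12)))) + 22111 = (4 + 1/(2*(-5 + 3*15))) + 22111 = (4 + 1/(2*(-5 + 45))) + 22111 = (4 + (½)/40) + 22111 = (4 + (½)*(1/40)) + 22111 = (4 + 1/80) + 22111 = 321/80 + 22111 = 1769201/80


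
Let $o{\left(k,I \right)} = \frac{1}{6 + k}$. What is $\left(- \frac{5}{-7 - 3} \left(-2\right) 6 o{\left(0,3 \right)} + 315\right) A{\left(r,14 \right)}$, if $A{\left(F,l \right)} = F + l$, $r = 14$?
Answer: $8792$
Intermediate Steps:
$\left(- \frac{5}{-7 - 3} \left(-2\right) 6 o{\left(0,3 \right)} + 315\right) A{\left(r,14 \right)} = \left(- \frac{5}{-7 - 3} \frac{\left(-2\right) 6}{6 + 0} + 315\right) \left(14 + 14\right) = \left(- \frac{5}{-10} \left(- \frac{12}{6}\right) + 315\right) 28 = \left(\left(-5\right) \left(- \frac{1}{10}\right) \left(\left(-12\right) \frac{1}{6}\right) + 315\right) 28 = \left(\frac{1}{2} \left(-2\right) + 315\right) 28 = \left(-1 + 315\right) 28 = 314 \cdot 28 = 8792$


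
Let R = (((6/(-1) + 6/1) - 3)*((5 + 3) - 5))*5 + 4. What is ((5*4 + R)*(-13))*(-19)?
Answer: -5187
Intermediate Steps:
R = -41 (R = (((6*(-1) + 6*1) - 3)*(8 - 5))*5 + 4 = (((-6 + 6) - 3)*3)*5 + 4 = ((0 - 3)*3)*5 + 4 = -3*3*5 + 4 = -9*5 + 4 = -45 + 4 = -41)
((5*4 + R)*(-13))*(-19) = ((5*4 - 41)*(-13))*(-19) = ((20 - 41)*(-13))*(-19) = -21*(-13)*(-19) = 273*(-19) = -5187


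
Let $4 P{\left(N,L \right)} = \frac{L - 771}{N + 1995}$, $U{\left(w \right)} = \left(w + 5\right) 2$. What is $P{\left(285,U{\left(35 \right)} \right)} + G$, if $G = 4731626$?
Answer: $\frac{43152428429}{9120} \approx 4.7316 \cdot 10^{6}$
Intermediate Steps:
$U{\left(w \right)} = 10 + 2 w$ ($U{\left(w \right)} = \left(5 + w\right) 2 = 10 + 2 w$)
$P{\left(N,L \right)} = \frac{-771 + L}{4 \left(1995 + N\right)}$ ($P{\left(N,L \right)} = \frac{\left(L - 771\right) \frac{1}{N + 1995}}{4} = \frac{\left(-771 + L\right) \frac{1}{1995 + N}}{4} = \frac{\frac{1}{1995 + N} \left(-771 + L\right)}{4} = \frac{-771 + L}{4 \left(1995 + N\right)}$)
$P{\left(285,U{\left(35 \right)} \right)} + G = \frac{-771 + \left(10 + 2 \cdot 35\right)}{4 \left(1995 + 285\right)} + 4731626 = \frac{-771 + \left(10 + 70\right)}{4 \cdot 2280} + 4731626 = \frac{1}{4} \cdot \frac{1}{2280} \left(-771 + 80\right) + 4731626 = \frac{1}{4} \cdot \frac{1}{2280} \left(-691\right) + 4731626 = - \frac{691}{9120} + 4731626 = \frac{43152428429}{9120}$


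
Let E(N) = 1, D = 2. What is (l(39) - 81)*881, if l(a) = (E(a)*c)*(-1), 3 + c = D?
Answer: -70480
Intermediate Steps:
c = -1 (c = -3 + 2 = -1)
l(a) = 1 (l(a) = (1*(-1))*(-1) = -1*(-1) = 1)
(l(39) - 81)*881 = (1 - 81)*881 = -80*881 = -70480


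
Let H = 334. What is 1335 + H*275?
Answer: 93185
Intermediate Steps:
1335 + H*275 = 1335 + 334*275 = 1335 + 91850 = 93185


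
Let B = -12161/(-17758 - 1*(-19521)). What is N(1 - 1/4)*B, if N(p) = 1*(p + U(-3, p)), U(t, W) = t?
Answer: 109449/7052 ≈ 15.520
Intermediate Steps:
N(p) = -3 + p (N(p) = 1*(p - 3) = 1*(-3 + p) = -3 + p)
B = -12161/1763 (B = -12161/(-17758 + 19521) = -12161/1763 ≈ -6.8979)
N(1 - 1/4)*B = (-3 + (1 - 1/4))*(-12161/1763) = (-3 + 3/4)*(-12161/1763) = -9/4*(-12161/1763) = 109449/7052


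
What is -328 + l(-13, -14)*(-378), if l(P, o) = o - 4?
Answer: 6476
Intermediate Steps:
l(P, o) = -4 + o
-328 + l(-13, -14)*(-378) = -328 + (-4 - 14)*(-378) = -328 - 18*(-378) = -328 + 6804 = 6476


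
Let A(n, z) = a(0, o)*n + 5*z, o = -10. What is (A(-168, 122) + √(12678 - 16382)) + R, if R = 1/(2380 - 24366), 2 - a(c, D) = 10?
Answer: 42960643/21986 + 2*I*√926 ≈ 1954.0 + 60.86*I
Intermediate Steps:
a(c, D) = -8 (a(c, D) = 2 - 1*10 = 2 - 10 = -8)
R = -1/21986 (R = 1/(-21986) = -1/21986 ≈ -4.5483e-5)
A(n, z) = -8*n + 5*z
(A(-168, 122) + √(12678 - 16382)) + R = ((-8*(-168) + 5*122) + √(12678 - 16382)) - 1/21986 = ((1344 + 610) + √(-3704)) - 1/21986 = (1954 + 2*I*√926) - 1/21986 = 42960643/21986 + 2*I*√926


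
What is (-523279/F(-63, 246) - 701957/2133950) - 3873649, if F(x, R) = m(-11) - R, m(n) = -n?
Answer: -388286847074419/100295650 ≈ -3.8714e+6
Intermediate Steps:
F(x, R) = 11 - R (F(x, R) = -1*(-11) - R = 11 - R)
(-523279/F(-63, 246) - 701957/2133950) - 3873649 = (-523279/(11 - 1*246) - 701957/2133950) - 3873649 = (-523279/(11 - 246) - 701957*1/2133950) - 3873649 = (-523279/(-235) - 701957/2133950) - 3873649 = (-523279*(-1/235) - 701957/2133950) - 3873649 = (523279/235 - 701957/2133950) - 3873649 = 223297252431/100295650 - 3873649 = -388286847074419/100295650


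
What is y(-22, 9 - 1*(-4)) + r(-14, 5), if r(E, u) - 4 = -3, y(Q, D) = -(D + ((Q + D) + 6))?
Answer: -9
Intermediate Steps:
y(Q, D) = -6 - Q - 2*D (y(Q, D) = -(D + ((D + Q) + 6)) = -(D + (6 + D + Q)) = -(6 + Q + 2*D) = -6 - Q - 2*D)
r(E, u) = 1 (r(E, u) = 4 - 3 = 1)
y(-22, 9 - 1*(-4)) + r(-14, 5) = (-6 - 1*(-22) - 2*(9 - 1*(-4))) + 1 = (-6 + 22 - 2*(9 + 4)) + 1 = (-6 + 22 - 2*13) + 1 = (-6 + 22 - 26) + 1 = -10 + 1 = -9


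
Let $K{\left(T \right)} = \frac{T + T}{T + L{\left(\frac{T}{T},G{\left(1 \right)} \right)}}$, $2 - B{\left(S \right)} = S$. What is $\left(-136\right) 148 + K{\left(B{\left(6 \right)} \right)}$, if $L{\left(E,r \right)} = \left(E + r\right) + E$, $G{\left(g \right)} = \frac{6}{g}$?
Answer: $-20130$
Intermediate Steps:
$L{\left(E,r \right)} = r + 2 E$
$B{\left(S \right)} = 2 - S$
$K{\left(T \right)} = \frac{2 T}{8 + T}$ ($K{\left(T \right)} = \frac{T + T}{T + \left(\frac{6}{1} + 2 \frac{T}{T}\right)} = \frac{2 T}{T + \left(6 \cdot 1 + 2 \cdot 1\right)} = \frac{2 T}{T + \left(6 + 2\right)} = \frac{2 T}{T + 8} = \frac{2 T}{8 + T}$)
$\left(-136\right) 148 + K{\left(B{\left(6 \right)} \right)} = \left(-136\right) 148 + \frac{2 \left(2 - 6\right)}{8 + \left(2 - 6\right)} = -20128 + \frac{2 \left(2 - 6\right)}{8 + \left(2 - 6\right)} = -20128 + 2 \left(-4\right) \frac{1}{8 - 4} = -20128 + 2 \left(-4\right) \frac{1}{4} = -20128 - 2 = -20130$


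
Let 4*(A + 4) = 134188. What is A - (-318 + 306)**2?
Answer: 33399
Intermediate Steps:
A = 33543 (A = -4 + (1/4)*134188 = -4 + 33547 = 33543)
A - (-318 + 306)**2 = 33543 - (-318 + 306)**2 = 33543 - 1*(-12)**2 = 33543 - 1*144 = 33543 - 144 = 33399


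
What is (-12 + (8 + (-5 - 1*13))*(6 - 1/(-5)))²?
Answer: 5476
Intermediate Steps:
(-12 + (8 + (-5 - 1*13))*(6 - 1/(-5)))² = (-12 + (8 + (-5 - 13))*(6 - 1*(-⅕)))² = (-12 + (8 - 18)*(6 + ⅕))² = (-12 - 10*31/5)² = (-12 - 62)² = (-74)² = 5476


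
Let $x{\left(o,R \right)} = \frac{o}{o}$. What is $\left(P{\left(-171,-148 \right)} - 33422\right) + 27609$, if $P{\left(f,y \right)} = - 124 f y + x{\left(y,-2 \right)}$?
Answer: $-3144004$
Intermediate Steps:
$x{\left(o,R \right)} = 1$
$P{\left(f,y \right)} = 1 - 124 f y$ ($P{\left(f,y \right)} = - 124 f y + 1 = 1 - 124 f y$)
$\left(P{\left(-171,-148 \right)} - 33422\right) + 27609 = \left(\left(1 - \left(-21204\right) \left(-148\right)\right) - 33422\right) + 27609 = \left(\left(1 - 3138192\right) - 33422\right) + 27609 = \left(-3138191 - 33422\right) + 27609 = -3171613 + 27609 = -3144004$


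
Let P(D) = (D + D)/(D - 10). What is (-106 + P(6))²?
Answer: 11881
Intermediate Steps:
P(D) = 2*D/(-10 + D) (P(D) = (2*D)/(-10 + D) = 2*D/(-10 + D))
(-106 + P(6))² = (-106 + 2*6/(-10 + 6))² = (-106 + 2*6/(-4))² = (-106 + 2*6*(-¼))² = (-106 - 3)² = (-109)² = 11881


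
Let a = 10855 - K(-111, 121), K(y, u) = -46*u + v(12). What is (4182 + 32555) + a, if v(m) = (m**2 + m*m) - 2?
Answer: 52872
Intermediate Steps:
v(m) = -2 + 2*m**2 (v(m) = (m**2 + m**2) - 2 = 2*m**2 - 2 = -2 + 2*m**2)
K(y, u) = 286 - 46*u (K(y, u) = -46*u + (-2 + 2*12**2) = -46*u + (-2 + 2*144) = -46*u + (-2 + 288) = -46*u + 286 = 286 - 46*u)
a = 16135 (a = 10855 - (286 - 46*121) = 10855 - (286 - 5566) = 10855 - 1*(-5280) = 10855 + 5280 = 16135)
(4182 + 32555) + a = (4182 + 32555) + 16135 = 36737 + 16135 = 52872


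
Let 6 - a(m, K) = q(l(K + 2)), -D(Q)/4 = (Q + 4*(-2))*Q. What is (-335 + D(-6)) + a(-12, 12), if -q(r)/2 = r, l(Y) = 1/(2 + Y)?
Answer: -5319/8 ≈ -664.88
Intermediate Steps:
q(r) = -2*r
D(Q) = -4*Q*(-8 + Q) (D(Q) = -4*(Q + 4*(-2))*Q = -4*(Q - 8)*Q = -4*(-8 + Q)*Q = -4*Q*(-8 + Q))
a(m, K) = 6 + 2/(4 + K) (a(m, K) = 6 - (-2)/(2 + (K + 2)) = 6 - (-2)/(2 + (2 + K)) = 6 - (-2)/(4 + K) = 6 + 2/(4 + K))
(-335 + D(-6)) + a(-12, 12) = (-335 + 4*(-6)*(8 - 1*(-6))) + 2*(13 + 3*12)/(4 + 12) = (-335 + 4*(-6)*(8 + 6)) + 2*(13 + 36)/16 = (-335 + 4*(-6)*14) + 2*(1/16)*49 = (-335 - 336) + 49/8 = -671 + 49/8 = -5319/8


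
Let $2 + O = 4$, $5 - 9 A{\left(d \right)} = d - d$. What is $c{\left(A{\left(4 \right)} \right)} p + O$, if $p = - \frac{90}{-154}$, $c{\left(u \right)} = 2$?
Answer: $\frac{244}{77} \approx 3.1688$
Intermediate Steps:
$A{\left(d \right)} = \frac{5}{9}$ ($A{\left(d \right)} = \frac{5}{9} - \frac{d - d}{9} = \frac{5}{9} - 0 = \frac{5}{9} + 0 = \frac{5}{9}$)
$O = 2$ ($O = -2 + 4 = 2$)
$p = \frac{45}{77}$ ($p = \left(-90\right) \left(- \frac{1}{154}\right) = \frac{45}{77} \approx 0.58442$)
$c{\left(A{\left(4 \right)} \right)} p + O = 2 \cdot \frac{45}{77} + 2 = \frac{90}{77} + 2 = \frac{244}{77}$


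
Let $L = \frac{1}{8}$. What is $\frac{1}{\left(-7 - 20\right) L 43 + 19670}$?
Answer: $\frac{8}{156199} \approx 5.1217 \cdot 10^{-5}$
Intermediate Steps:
$L = \frac{1}{8} \approx 0.125$
$\frac{1}{\left(-7 - 20\right) L 43 + 19670} = \frac{1}{\left(-7 - 20\right) \frac{1}{8} \cdot 43 + 19670} = \frac{1}{\left(-27\right) \frac{1}{8} \cdot 43 + 19670} = \frac{1}{\left(- \frac{27}{8}\right) 43 + 19670} = \frac{1}{- \frac{1161}{8} + 19670} = \frac{1}{\frac{156199}{8}} = \frac{8}{156199}$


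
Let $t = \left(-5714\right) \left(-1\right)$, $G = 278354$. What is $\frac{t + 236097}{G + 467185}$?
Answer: $\frac{241811}{745539} \approx 0.32434$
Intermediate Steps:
$t = 5714$
$\frac{t + 236097}{G + 467185} = \frac{5714 + 236097}{278354 + 467185} = \frac{241811}{745539}$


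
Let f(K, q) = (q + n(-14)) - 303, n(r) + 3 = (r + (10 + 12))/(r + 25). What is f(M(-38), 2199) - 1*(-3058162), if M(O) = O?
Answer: 33660613/11 ≈ 3.0601e+6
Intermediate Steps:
n(r) = -3 + (22 + r)/(25 + r) (n(r) = -3 + (r + (10 + 12))/(r + 25) = -3 + (r + 22)/(25 + r) = -3 + (22 + r)/(25 + r))
f(K, q) = -3358/11 + q (f(K, q) = (q + (-53 - 2*(-14))/(25 - 14)) - 303 = (q + (-53 + 28)/11) - 303 = (q + (1/11)*(-25)) - 303 = (q - 25/11) - 303 = (-25/11 + q) - 303 = -3358/11 + q)
f(M(-38), 2199) - 1*(-3058162) = (-3358/11 + 2199) - 1*(-3058162) = 20831/11 + 3058162 = 33660613/11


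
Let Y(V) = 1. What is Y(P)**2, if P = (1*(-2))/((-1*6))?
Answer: 1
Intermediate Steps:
P = 1/3 (P = -2/(-6) = -2*(-1/6) = 1/3 ≈ 0.33333)
Y(P)**2 = 1**2 = 1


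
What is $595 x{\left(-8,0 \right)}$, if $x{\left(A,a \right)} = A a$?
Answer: $0$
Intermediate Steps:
$595 x{\left(-8,0 \right)} = 595 \left(\left(-8\right) 0\right) = 595 \cdot 0 = 0$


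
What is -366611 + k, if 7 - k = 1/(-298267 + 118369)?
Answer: -65951326391/179898 ≈ -3.6660e+5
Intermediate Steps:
k = 1259287/179898 (k = 7 - 1/(-298267 + 118369) = 7 - 1/(-179898) = 7 - 1*(-1/179898) = 7 + 1/179898 = 1259287/179898 ≈ 7.0000)
-366611 + k = -366611 + 1259287/179898 = -65951326391/179898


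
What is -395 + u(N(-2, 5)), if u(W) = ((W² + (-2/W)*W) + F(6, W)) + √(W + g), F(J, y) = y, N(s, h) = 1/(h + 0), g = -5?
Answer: -9919/25 + 2*I*√30/5 ≈ -396.76 + 2.1909*I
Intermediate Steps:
N(s, h) = 1/h
u(W) = -2 + W + W² + √(-5 + W) (u(W) = ((W² + (-2/W)*W) + W) + √(W - 5) = ((W² - 2) + W) + √(-5 + W) = ((-2 + W²) + W) + √(-5 + W) = (-2 + W + W²) + √(-5 + W) = -2 + W + W² + √(-5 + W))
-395 + u(N(-2, 5)) = -395 + (-2 + 1/5 + (1/5)² + √(-5 + 1/5)) = -395 + (-2 + ⅕ + (⅕)² + √(-5 + ⅕)) = -395 + (-2 + ⅕ + 1/25 + √(-24/5)) = -395 + (-2 + ⅕ + 1/25 + 2*I*√30/5) = -395 + (-44/25 + 2*I*√30/5) = -9919/25 + 2*I*√30/5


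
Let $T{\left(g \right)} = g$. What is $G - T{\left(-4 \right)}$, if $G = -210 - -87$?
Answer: $-119$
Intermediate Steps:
$G = -123$ ($G = -210 + 87 = -123$)
$G - T{\left(-4 \right)} = -123 - -4 = -123 + 4 = -119$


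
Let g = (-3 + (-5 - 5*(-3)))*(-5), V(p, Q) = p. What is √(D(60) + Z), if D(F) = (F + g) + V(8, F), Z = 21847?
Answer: 2*√5470 ≈ 147.92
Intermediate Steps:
g = -35 (g = (-3 + (-5 + 15))*(-5) = (-3 + 10)*(-5) = 7*(-5) = -35)
D(F) = -27 + F (D(F) = (F - 35) + 8 = (-35 + F) + 8 = -27 + F)
√(D(60) + Z) = √((-27 + 60) + 21847) = √(33 + 21847) = √21880 = 2*√5470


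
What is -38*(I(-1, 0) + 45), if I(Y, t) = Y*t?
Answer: -1710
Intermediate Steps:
-38*(I(-1, 0) + 45) = -38*(-1*0 + 45) = -38*(0 + 45) = -38*45 = -1710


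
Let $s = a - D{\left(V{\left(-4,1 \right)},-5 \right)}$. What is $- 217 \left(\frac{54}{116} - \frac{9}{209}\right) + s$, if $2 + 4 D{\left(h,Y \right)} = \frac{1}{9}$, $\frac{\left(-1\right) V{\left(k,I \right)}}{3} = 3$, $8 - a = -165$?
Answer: $\frac{17848319}{218196} \approx 81.799$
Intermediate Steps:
$a = 173$ ($a = 8 - -165 = 8 + 165 = 173$)
$V{\left(k,I \right)} = -9$ ($V{\left(k,I \right)} = \left(-3\right) 3 = -9$)
$D{\left(h,Y \right)} = - \frac{17}{36}$ ($D{\left(h,Y \right)} = - \frac{1}{2} + \frac{1}{4 \cdot 9} = - \frac{1}{2} + \frac{1}{4} \cdot \frac{1}{9} = - \frac{1}{2} + \frac{1}{36} = - \frac{17}{36}$)
$s = \frac{6245}{36}$ ($s = 173 - - \frac{17}{36} = 173 + \frac{17}{36} = \frac{6245}{36} \approx 173.47$)
$- 217 \left(\frac{54}{116} - \frac{9}{209}\right) + s = - 217 \left(\frac{54}{116} - \frac{9}{209}\right) + \frac{6245}{36} = - 217 \left(54 \cdot \frac{1}{116} - \frac{9}{209}\right) + \frac{6245}{36} = - 217 \left(\frac{27}{58} - \frac{9}{209}\right) + \frac{6245}{36} = \left(-217\right) \frac{5121}{12122} + \frac{6245}{36} = - \frac{1111257}{12122} + \frac{6245}{36} = \frac{17848319}{218196}$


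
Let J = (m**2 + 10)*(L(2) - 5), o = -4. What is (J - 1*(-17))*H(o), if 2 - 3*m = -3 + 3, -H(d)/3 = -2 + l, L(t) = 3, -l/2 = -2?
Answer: 70/3 ≈ 23.333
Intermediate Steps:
l = 4 (l = -2*(-2) = 4)
H(d) = -6 (H(d) = -3*(-2 + 4) = -3*2 = -6)
m = 2/3 (m = 2/3 - (-3 + 3)/3 = 2/3 - 1/3*0 = 2/3 + 0 = 2/3 ≈ 0.66667)
J = -188/9 (J = ((2/3)**2 + 10)*(3 - 5) = (4/9 + 10)*(-2) = (94/9)*(-2) = -188/9 ≈ -20.889)
(J - 1*(-17))*H(o) = (-188/9 - 1*(-17))*(-6) = (-188/9 + 17)*(-6) = -35/9*(-6) = 70/3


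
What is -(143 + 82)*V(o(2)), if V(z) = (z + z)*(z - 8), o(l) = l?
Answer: 5400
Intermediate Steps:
V(z) = 2*z*(-8 + z) (V(z) = (2*z)*(-8 + z) = 2*z*(-8 + z))
-(143 + 82)*V(o(2)) = -(143 + 82)*2*2*(-8 + 2) = -225*2*2*(-6) = -225*(-24) = -1*(-5400) = 5400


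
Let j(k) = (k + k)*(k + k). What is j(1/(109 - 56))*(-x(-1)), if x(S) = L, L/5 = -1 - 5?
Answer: 120/2809 ≈ 0.042720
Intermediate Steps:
L = -30 (L = 5*(-1 - 5) = 5*(-6) = -30)
x(S) = -30
j(k) = 4*k² (j(k) = (2*k)*(2*k) = 4*k²)
j(1/(109 - 56))*(-x(-1)) = (4*(1/(109 - 56))²)*(-1*(-30)) = (4*(1/53)²)*30 = (4*(1/2809))*30 = (4/2809)*30 = 120/2809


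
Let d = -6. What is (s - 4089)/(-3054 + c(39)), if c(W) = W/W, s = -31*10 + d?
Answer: 4405/3053 ≈ 1.4428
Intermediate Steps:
s = -316 (s = -31*10 - 6 = -310 - 6 = -316)
c(W) = 1
(s - 4089)/(-3054 + c(39)) = (-316 - 4089)/(-3054 + 1) = -4405/(-3053) = -4405*(-1/3053) = 4405/3053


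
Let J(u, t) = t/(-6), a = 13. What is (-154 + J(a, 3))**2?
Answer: 95481/4 ≈ 23870.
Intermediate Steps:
J(u, t) = -t/6 (J(u, t) = t*(-1/6) = -t/6)
(-154 + J(a, 3))**2 = (-154 - 1/6*3)**2 = (-154 - 1/2)**2 = (-309/2)**2 = 95481/4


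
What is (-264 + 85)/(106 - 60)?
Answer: -179/46 ≈ -3.8913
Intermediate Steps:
(-264 + 85)/(106 - 60) = -179/46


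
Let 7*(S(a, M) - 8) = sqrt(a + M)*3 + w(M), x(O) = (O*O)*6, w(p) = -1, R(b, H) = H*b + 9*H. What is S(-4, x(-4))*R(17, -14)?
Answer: -2860 - 312*sqrt(23) ≈ -4356.3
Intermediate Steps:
R(b, H) = 9*H + H*b
x(O) = 6*O**2 (x(O) = O**2*6 = 6*O**2)
S(a, M) = 55/7 + 3*sqrt(M + a)/7 (S(a, M) = 8 + (sqrt(a + M)*3 - 1)/7 = 8 + (sqrt(M + a)*3 - 1)/7 = 8 + (3*sqrt(M + a) - 1)/7 = 8 + (-1 + 3*sqrt(M + a))/7 = 8 + (-1/7 + 3*sqrt(M + a)/7) = 55/7 + 3*sqrt(M + a)/7)
S(-4, x(-4))*R(17, -14) = (55/7 + 3*sqrt(6*(-4)**2 - 4)/7)*(-14*(9 + 17)) = (55/7 + 3*sqrt(6*16 - 4)/7)*(-14*26) = (55/7 + 3*sqrt(96 - 4)/7)*(-364) = (55/7 + 3*sqrt(92)/7)*(-364) = (55/7 + 3*(2*sqrt(23))/7)*(-364) = (55/7 + 6*sqrt(23)/7)*(-364) = -2860 - 312*sqrt(23)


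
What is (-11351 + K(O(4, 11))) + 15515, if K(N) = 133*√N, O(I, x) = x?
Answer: 4164 + 133*√11 ≈ 4605.1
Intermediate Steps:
(-11351 + K(O(4, 11))) + 15515 = (-11351 + 133*√11) + 15515 = 4164 + 133*√11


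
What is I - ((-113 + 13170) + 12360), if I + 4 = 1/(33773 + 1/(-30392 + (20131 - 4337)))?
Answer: -12533016994915/493018253 ≈ -25421.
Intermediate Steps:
I = -1972058414/493018253 (I = -4 + 1/(33773 + 1/(-30392 + (20131 - 4337))) = -4 + 1/(33773 + 1/(-30392 + 15794)) = -4 + 1/(33773 + 1/(-14598)) = -4 + 1/(33773 - 1/14598) = -4 + 1/(493018253/14598) = -4 + 14598/493018253 = -1972058414/493018253 ≈ -4.0000)
I - ((-113 + 13170) + 12360) = -1972058414/493018253 - ((-113 + 13170) + 12360) = -1972058414/493018253 - (13057 + 12360) = -1972058414/493018253 - 1*25417 = -1972058414/493018253 - 25417 = -12533016994915/493018253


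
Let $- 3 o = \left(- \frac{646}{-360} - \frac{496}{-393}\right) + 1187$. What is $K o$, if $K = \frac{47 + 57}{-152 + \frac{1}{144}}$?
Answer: $\frac{11673597728}{43007955} \approx 271.43$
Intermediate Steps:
$o = - \frac{28061533}{70740}$ ($o = - \frac{\left(- \frac{646}{-360} - \frac{496}{-393}\right) + 1187}{3} = - \frac{\left(\left(-646\right) \left(- \frac{1}{360}\right) - - \frac{496}{393}\right) + 1187}{3} = - \frac{\left(\frac{323}{180} + \frac{496}{393}\right) + 1187}{3} = - \frac{\frac{72073}{23580} + 1187}{3} = \left(- \frac{1}{3}\right) \frac{28061533}{23580} = - \frac{28061533}{70740} \approx -396.69$)
$K = - \frac{14976}{21887}$ ($K = \frac{104}{-152 + \frac{1}{144}} = \frac{104}{- \frac{21887}{144}} = 104 \left(- \frac{144}{21887}\right) = - \frac{14976}{21887} \approx -0.68424$)
$K o = \left(- \frac{14976}{21887}\right) \left(- \frac{28061533}{70740}\right) = \frac{11673597728}{43007955}$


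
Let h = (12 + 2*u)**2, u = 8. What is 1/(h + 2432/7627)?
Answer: 7627/5982000 ≈ 0.0012750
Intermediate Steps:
h = 784 (h = (12 + 2*8)**2 = (12 + 16)**2 = 28**2 = 784)
1/(h + 2432/7627) = 1/(784 + 2432/7627) = 1/(5982000/7627) = 7627/5982000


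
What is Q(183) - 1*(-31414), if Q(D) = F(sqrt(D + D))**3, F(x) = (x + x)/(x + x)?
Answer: 31415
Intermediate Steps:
F(x) = 1 (F(x) = (2*x)/((2*x)) = (2*x)*(1/(2*x)) = 1)
Q(D) = 1 (Q(D) = 1**3 = 1)
Q(183) - 1*(-31414) = 1 - 1*(-31414) = 1 + 31414 = 31415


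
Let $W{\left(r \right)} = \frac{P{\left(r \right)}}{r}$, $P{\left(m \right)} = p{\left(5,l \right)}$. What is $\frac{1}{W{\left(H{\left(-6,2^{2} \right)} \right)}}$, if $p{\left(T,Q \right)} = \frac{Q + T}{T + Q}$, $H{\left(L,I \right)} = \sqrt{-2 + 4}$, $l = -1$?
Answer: $\sqrt{2} \approx 1.4142$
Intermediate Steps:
$H{\left(L,I \right)} = \sqrt{2}$
$p{\left(T,Q \right)} = 1$ ($p{\left(T,Q \right)} = \frac{Q + T}{Q + T} = 1$)
$P{\left(m \right)} = 1$
$W{\left(r \right)} = \frac{1}{r}$ ($W{\left(r \right)} = 1 \frac{1}{r} = \frac{1}{r}$)
$\frac{1}{W{\left(H{\left(-6,2^{2} \right)} \right)}} = \frac{1}{\frac{1}{\sqrt{2}}} = \frac{1}{\frac{1}{2} \sqrt{2}} = \sqrt{2}$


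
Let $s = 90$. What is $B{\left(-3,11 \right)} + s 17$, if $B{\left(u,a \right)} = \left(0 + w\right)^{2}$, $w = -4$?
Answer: $1546$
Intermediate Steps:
$B{\left(u,a \right)} = 16$ ($B{\left(u,a \right)} = \left(0 - 4\right)^{2} = \left(-4\right)^{2} = 16$)
$B{\left(-3,11 \right)} + s 17 = 16 + 90 \cdot 17 = 16 + 1530 = 1546$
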